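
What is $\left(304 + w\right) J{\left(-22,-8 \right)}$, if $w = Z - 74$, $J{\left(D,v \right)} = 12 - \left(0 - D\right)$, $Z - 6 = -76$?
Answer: $-1600$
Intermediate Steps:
$Z = -70$ ($Z = 6 - 76 = -70$)
$J{\left(D,v \right)} = 12 + D$ ($J{\left(D,v \right)} = 12 - - D = 12 + D$)
$w = -144$ ($w = -70 - 74 = -144$)
$\left(304 + w\right) J{\left(-22,-8 \right)} = \left(304 - 144\right) \left(12 - 22\right) = 160 \left(-10\right) = -1600$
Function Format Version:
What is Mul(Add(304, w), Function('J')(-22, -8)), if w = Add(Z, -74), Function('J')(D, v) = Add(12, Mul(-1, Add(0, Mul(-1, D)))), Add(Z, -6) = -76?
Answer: -1600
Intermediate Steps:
Z = -70 (Z = Add(6, -76) = -70)
Function('J')(D, v) = Add(12, D) (Function('J')(D, v) = Add(12, Mul(-1, Mul(-1, D))) = Add(12, D))
w = -144 (w = Add(-70, -74) = -144)
Mul(Add(304, w), Function('J')(-22, -8)) = Mul(Add(304, -144), Add(12, -22)) = Mul(160, -10) = -1600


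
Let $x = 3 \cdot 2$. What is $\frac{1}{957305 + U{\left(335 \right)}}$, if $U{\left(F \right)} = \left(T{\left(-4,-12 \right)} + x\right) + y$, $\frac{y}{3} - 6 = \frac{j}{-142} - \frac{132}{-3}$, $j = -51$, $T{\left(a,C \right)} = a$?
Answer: $\frac{142}{135959047} \approx 1.0444 \cdot 10^{-6}$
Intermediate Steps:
$y = \frac{21453}{142}$ ($y = 18 + 3 \left(- \frac{51}{-142} - \frac{132}{-3}\right) = 18 + 3 \left(\left(-51\right) \left(- \frac{1}{142}\right) - -44\right) = 18 + 3 \left(\frac{51}{142} + 44\right) = 18 + 3 \cdot \frac{6299}{142} = 18 + \frac{18897}{142} = \frac{21453}{142} \approx 151.08$)
$x = 6$
$U{\left(F \right)} = \frac{21737}{142}$ ($U{\left(F \right)} = \left(-4 + 6\right) + \frac{21453}{142} = 2 + \frac{21453}{142} = \frac{21737}{142}$)
$\frac{1}{957305 + U{\left(335 \right)}} = \frac{1}{957305 + \frac{21737}{142}} = \frac{1}{\frac{135959047}{142}} = \frac{142}{135959047}$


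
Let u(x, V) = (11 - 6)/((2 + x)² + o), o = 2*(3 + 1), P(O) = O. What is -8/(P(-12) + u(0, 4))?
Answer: 96/139 ≈ 0.69065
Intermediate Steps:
o = 8 (o = 2*4 = 8)
u(x, V) = 5/(8 + (2 + x)²) (u(x, V) = (11 - 6)/((2 + x)² + 8) = 5/(8 + (2 + x)²))
-8/(P(-12) + u(0, 4)) = -8/(-12 + 5/(8 + (2 + 0)²)) = -8/(-12 + 5/(8 + 2²)) = -8/(-12 + 5/(8 + 4)) = -8/(-12 + 5/12) = -8/(-139/12) = -8*(-12/139) = 96/139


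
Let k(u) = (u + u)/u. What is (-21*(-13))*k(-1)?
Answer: 546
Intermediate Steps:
k(u) = 2 (k(u) = (2*u)/u = 2)
(-21*(-13))*k(-1) = -21*(-13)*2 = 273*2 = 546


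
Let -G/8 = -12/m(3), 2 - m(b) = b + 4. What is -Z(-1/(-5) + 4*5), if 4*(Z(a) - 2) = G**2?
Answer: -2354/25 ≈ -94.160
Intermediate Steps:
m(b) = -2 - b (m(b) = 2 - (b + 4) = 2 - (4 + b) = 2 + (-4 - b) = -2 - b)
G = -96/5 (G = -(-96)/(-2 - 1*3) = -(-96)/(-2 - 3) = -(-96)/(-5) = -(-96)*(-1)/5 = -8*12/5 = -96/5 ≈ -19.200)
Z(a) = 2354/25 (Z(a) = 2 + (-96/5)**2/4 = 2 + (1/4)*(9216/25) = 2 + 2304/25 = 2354/25)
-Z(-1/(-5) + 4*5) = -1*2354/25 = -2354/25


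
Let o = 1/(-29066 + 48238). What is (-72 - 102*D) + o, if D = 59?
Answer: -116757479/19172 ≈ -6090.0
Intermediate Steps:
o = 1/19172 ≈ 5.2159e-5
(-72 - 102*D) + o = (-72 - 102*59) + 1/19172 = (-72 - 6018) + 1/19172 = -6090 + 1/19172 = -116757479/19172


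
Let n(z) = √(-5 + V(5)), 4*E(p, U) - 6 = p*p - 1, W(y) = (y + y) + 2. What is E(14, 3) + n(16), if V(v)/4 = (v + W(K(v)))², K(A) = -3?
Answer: 201/4 + I ≈ 50.25 + 1.0*I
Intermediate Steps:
W(y) = 2 + 2*y (W(y) = 2*y + 2 = 2 + 2*y)
V(v) = 4*(-4 + v)² (V(v) = 4*(v + (2 + 2*(-3)))² = 4*(v + (2 - 6))² = 4*(v - 4)² = 4*(-4 + v)²)
E(p, U) = 5/4 + p²/4 (E(p, U) = 3/2 + (p*p - 1)/4 = 3/2 + (p² - 1)/4 = 3/2 + (-1 + p²)/4 = 3/2 + (-¼ + p²/4) = 5/4 + p²/4)
n(z) = I (n(z) = √(-5 + 4*(-4 + 5)²) = √(-5 + 4*1²) = √(-5 + 4*1) = √(-5 + 4) = √(-1) = I)
E(14, 3) + n(16) = (5/4 + (¼)*14²) + I = (5/4 + (¼)*196) + I = (5/4 + 49) + I = 201/4 + I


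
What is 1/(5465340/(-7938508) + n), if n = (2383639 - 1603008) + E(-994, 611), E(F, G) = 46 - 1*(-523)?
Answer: 1984627/1550389246065 ≈ 1.2801e-6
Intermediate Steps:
E(F, G) = 569 (E(F, G) = 46 + 523 = 569)
n = 781200 (n = (2383639 - 1603008) + 569 = 780631 + 569 = 781200)
1/(5465340/(-7938508) + n) = 1/(5465340/(-7938508) + 781200) = 1/(5465340*(-1/7938508) + 781200) = 1/(-1366335/1984627 + 781200) = 1/(1550389246065/1984627) = 1984627/1550389246065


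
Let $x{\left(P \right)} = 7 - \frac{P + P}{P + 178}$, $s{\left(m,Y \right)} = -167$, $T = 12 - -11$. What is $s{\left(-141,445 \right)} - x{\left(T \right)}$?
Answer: $- \frac{34928}{201} \approx -173.77$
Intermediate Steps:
$T = 23$ ($T = 12 + 11 = 23$)
$x{\left(P \right)} = 7 - \frac{2 P}{178 + P}$
$s{\left(-141,445 \right)} - x{\left(T \right)} = -167 - \frac{1246 + 5 \cdot 23}{178 + 23} = -167 - \frac{1246 + 115}{201} = -167 - \frac{1}{201} \cdot 1361 = -167 - \frac{1361}{201} = - \frac{34928}{201}$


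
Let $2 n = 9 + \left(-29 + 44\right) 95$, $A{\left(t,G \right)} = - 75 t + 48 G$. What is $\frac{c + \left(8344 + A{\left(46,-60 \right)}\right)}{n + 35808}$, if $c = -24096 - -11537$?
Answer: $- \frac{703}{2435} \approx -0.28871$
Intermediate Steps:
$c = -12559$ ($c = -24096 + 11537 = -12559$)
$n = 717$ ($n = \frac{9 + \left(-29 + 44\right) 95}{2} = \frac{9 + 15 \cdot 95}{2} = \frac{9 + 1425}{2} = \frac{1}{2} \cdot 1434 = 717$)
$\frac{c + \left(8344 + A{\left(46,-60 \right)}\right)}{n + 35808} = \frac{-12559 + \left(8344 + \left(\left(-75\right) 46 + 48 \left(-60\right)\right)\right)}{717 + 35808} = \frac{-12559 + \left(8344 - 6330\right)}{36525} = \left(-12559 + \left(8344 - 6330\right)\right) \frac{1}{36525} = \left(-12559 + 2014\right) \frac{1}{36525} = \left(-10545\right) \frac{1}{36525} = - \frac{703}{2435}$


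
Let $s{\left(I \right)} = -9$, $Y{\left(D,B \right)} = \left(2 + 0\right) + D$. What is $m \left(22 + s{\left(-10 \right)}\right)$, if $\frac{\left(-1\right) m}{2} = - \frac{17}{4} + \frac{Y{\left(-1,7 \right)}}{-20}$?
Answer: $\frac{559}{5} \approx 111.8$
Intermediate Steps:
$Y{\left(D,B \right)} = 2 + D$
$m = \frac{43}{5}$ ($m = - 2 \left(- \frac{17}{4} + \frac{2 - 1}{-20}\right) = - 2 \left(\left(-17\right) \frac{1}{4} + 1 \left(- \frac{1}{20}\right)\right) = - 2 \left(- \frac{17}{4} - \frac{1}{20}\right) = \left(-2\right) \left(- \frac{43}{10}\right) = \frac{43}{5} \approx 8.6$)
$m \left(22 + s{\left(-10 \right)}\right) = \frac{43 \left(22 - 9\right)}{5} = \frac{43}{5} \cdot 13 = \frac{559}{5}$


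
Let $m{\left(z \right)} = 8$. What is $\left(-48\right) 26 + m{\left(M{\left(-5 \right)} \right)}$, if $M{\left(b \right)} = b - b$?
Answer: $-1240$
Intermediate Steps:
$M{\left(b \right)} = 0$
$\left(-48\right) 26 + m{\left(M{\left(-5 \right)} \right)} = \left(-48\right) 26 + 8 = -1248 + 8 = -1240$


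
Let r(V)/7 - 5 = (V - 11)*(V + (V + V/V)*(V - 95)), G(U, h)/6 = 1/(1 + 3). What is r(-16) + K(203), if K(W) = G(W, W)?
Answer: -623249/2 ≈ -3.1162e+5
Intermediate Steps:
G(U, h) = 3/2 (G(U, h) = 6/(1 + 3) = 6/4 = 6*(¼) = 3/2)
K(W) = 3/2
r(V) = 35 + 7*(-11 + V)*(V + (1 + V)*(-95 + V)) (r(V) = 35 + 7*((V - 11)*(V + (V + V/V)*(V - 95))) = 35 + 7*((-11 + V)*(V + (V + 1)*(-95 + V))) = 35 + 7*((-11 + V)*(V + (1 + V)*(-95 + V))) = 35 + 7*(-11 + V)*(V + (1 + V)*(-95 + V)))
r(-16) + K(203) = (7350 - 728*(-16)² + 7*(-16)³ + 6496*(-16)) + 3/2 = (7350 - 728*256 + 7*(-4096) - 103936) + 3/2 = (7350 - 186368 - 28672 - 103936) + 3/2 = -311626 + 3/2 = -623249/2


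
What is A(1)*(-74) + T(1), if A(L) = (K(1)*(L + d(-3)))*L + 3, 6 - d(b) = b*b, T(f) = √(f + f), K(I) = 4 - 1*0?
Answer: 370 + √2 ≈ 371.41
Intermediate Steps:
K(I) = 4 (K(I) = 4 + 0 = 4)
T(f) = √2*√f (T(f) = √(2*f) = √2*√f)
d(b) = 6 - b² (d(b) = 6 - b*b = 6 - b²)
A(L) = 3 + L*(-12 + 4*L) (A(L) = (4*(L + (6 - 1*(-3)²)))*L + 3 = (4*(L + (6 - 1*9)))*L + 3 = (4*(L + (6 - 9)))*L + 3 = (4*(L - 3))*L + 3 = (4*(-3 + L))*L + 3 = (-12 + 4*L)*L + 3 = L*(-12 + 4*L) + 3 = 3 + L*(-12 + 4*L))
A(1)*(-74) + T(1) = (3 - 12*1 + 4*1²)*(-74) + √2*√1 = (3 - 12 + 4*1)*(-74) + √2*1 = (3 - 12 + 4)*(-74) + √2 = -5*(-74) + √2 = 370 + √2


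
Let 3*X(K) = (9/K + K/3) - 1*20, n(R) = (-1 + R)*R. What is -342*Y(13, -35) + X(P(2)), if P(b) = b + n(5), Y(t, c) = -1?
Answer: 66907/198 ≈ 337.91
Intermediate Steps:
n(R) = R*(-1 + R)
P(b) = 20 + b (P(b) = b + 5*(-1 + 5) = b + 5*4 = b + 20 = 20 + b)
X(K) = -20/3 + 3/K + K/9 (X(K) = ((9/K + K/3) - 1*20)/3 = ((9/K + K*(1/3)) - 20)/3 = ((9/K + K/3) - 20)/3 = (-20 + 9/K + K/3)/3 = -20/3 + 3/K + K/9)
-342*Y(13, -35) + X(P(2)) = -342*(-1) + (27 + (20 + 2)*(-60 + (20 + 2)))/(9*(20 + 2)) = 342 + (1/9)*(27 + 22*(-60 + 22))/22 = 342 + (1/9)*(1/22)*(27 + 22*(-38)) = 342 + (1/9)*(1/22)*(27 - 836) = 342 + (1/9)*(1/22)*(-809) = 342 - 809/198 = 66907/198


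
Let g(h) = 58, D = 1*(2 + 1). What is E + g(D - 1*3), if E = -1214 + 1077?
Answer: -79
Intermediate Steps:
D = 3 (D = 1*3 = 3)
E = -137
E + g(D - 1*3) = -137 + 58 = -79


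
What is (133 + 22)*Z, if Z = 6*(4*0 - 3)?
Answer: -2790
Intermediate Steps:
Z = -18 (Z = 6*(0 - 3) = 6*(-3) = -18)
(133 + 22)*Z = (133 + 22)*(-18) = 155*(-18) = -2790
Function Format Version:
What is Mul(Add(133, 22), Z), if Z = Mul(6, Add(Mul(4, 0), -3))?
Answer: -2790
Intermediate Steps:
Z = -18 (Z = Mul(6, Add(0, -3)) = Mul(6, -3) = -18)
Mul(Add(133, 22), Z) = Mul(Add(133, 22), -18) = Mul(155, -18) = -2790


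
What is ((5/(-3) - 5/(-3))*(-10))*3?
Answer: 0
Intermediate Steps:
((5/(-3) - 5/(-3))*(-10))*3 = ((5*(-1/3) - 5*(-1/3))*(-10))*3 = ((-5/3 + 5/3)*(-10))*3 = (0*(-10))*3 = 0*3 = 0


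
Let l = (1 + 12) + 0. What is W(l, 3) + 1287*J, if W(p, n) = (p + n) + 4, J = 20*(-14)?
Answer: -360340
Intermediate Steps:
l = 13 (l = 13 + 0 = 13)
J = -280
W(p, n) = 4 + n + p (W(p, n) = (n + p) + 4 = 4 + n + p)
W(l, 3) + 1287*J = (4 + 3 + 13) + 1287*(-280) = 20 - 360360 = -360340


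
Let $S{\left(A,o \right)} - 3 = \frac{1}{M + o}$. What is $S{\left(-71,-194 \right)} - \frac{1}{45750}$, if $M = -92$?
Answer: $\frac{9801866}{3271125} \approx 2.9965$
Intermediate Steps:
$S{\left(A,o \right)} = 3 + \frac{1}{-92 + o}$
$S{\left(-71,-194 \right)} - \frac{1}{45750} = \frac{-275 + 3 \left(-194\right)}{-92 - 194} - \frac{1}{45750} = \frac{-275 - 582}{-286} - \frac{1}{45750} = \left(- \frac{1}{286}\right) \left(-857\right) - \frac{1}{45750} = \frac{857}{286} - \frac{1}{45750} = \frac{9801866}{3271125}$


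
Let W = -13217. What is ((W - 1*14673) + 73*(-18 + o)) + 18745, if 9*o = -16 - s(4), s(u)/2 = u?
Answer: -31961/3 ≈ -10654.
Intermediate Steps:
s(u) = 2*u
o = -8/3 (o = (-16 - 2*4)/9 = (-16 - 1*8)/9 = (-16 - 8)/9 = (1/9)*(-24) = -8/3 ≈ -2.6667)
((W - 1*14673) + 73*(-18 + o)) + 18745 = ((-13217 - 1*14673) + 73*(-18 - 8/3)) + 18745 = ((-13217 - 14673) + 73*(-62/3)) + 18745 = (-27890 - 4526/3) + 18745 = -88196/3 + 18745 = -31961/3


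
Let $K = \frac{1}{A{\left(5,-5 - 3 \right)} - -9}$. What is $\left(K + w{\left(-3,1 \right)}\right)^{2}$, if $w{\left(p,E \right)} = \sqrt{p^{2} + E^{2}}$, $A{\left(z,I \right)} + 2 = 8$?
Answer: $\frac{2251}{225} + \frac{2 \sqrt{10}}{15} \approx 10.426$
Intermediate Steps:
$A{\left(z,I \right)} = 6$ ($A{\left(z,I \right)} = -2 + 8 = 6$)
$w{\left(p,E \right)} = \sqrt{E^{2} + p^{2}}$
$K = \frac{1}{15}$ ($K = \frac{1}{6 - -9} = \frac{1}{6 + 9} = \frac{1}{15} \approx 0.066667$)
$\left(K + w{\left(-3,1 \right)}\right)^{2} = \left(\frac{1}{15} + \sqrt{1^{2} + \left(-3\right)^{2}}\right)^{2} = \left(\frac{1}{15} + \sqrt{1 + 9}\right)^{2} = \left(\frac{1}{15} + \sqrt{10}\right)^{2}$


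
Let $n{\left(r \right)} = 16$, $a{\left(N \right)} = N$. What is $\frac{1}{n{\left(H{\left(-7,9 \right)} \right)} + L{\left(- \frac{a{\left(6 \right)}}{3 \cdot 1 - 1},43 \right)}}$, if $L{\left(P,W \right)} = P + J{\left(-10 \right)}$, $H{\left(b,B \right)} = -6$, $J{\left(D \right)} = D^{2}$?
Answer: $\frac{1}{113} \approx 0.0088496$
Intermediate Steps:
$L{\left(P,W \right)} = 100 + P$ ($L{\left(P,W \right)} = P + \left(-10\right)^{2} = P + 100 = 100 + P$)
$\frac{1}{n{\left(H{\left(-7,9 \right)} \right)} + L{\left(- \frac{a{\left(6 \right)}}{3 \cdot 1 - 1},43 \right)}} = \frac{1}{16 + \left(100 - \frac{6}{3 \cdot 1 - 1}\right)} = \frac{1}{16 + \left(100 - \frac{6}{3 - 1}\right)} = \frac{1}{16 + \left(100 - \frac{6}{2}\right)} = \frac{1}{16 + \left(100 - 6 \cdot \frac{1}{2}\right)} = \frac{1}{16 + \left(100 - 3\right)} = \frac{1}{16 + 97} = \frac{1}{113}$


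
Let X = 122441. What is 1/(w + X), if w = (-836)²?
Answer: 1/821337 ≈ 1.2175e-6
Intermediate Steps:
w = 698896
1/(w + X) = 1/(698896 + 122441) = 1/821337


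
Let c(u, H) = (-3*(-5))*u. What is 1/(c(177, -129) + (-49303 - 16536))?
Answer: -1/63184 ≈ -1.5827e-5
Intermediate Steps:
c(u, H) = 15*u
1/(c(177, -129) + (-49303 - 16536)) = 1/(15*177 + (-49303 - 16536)) = 1/(2655 - 65839) = 1/(-63184) = -1/63184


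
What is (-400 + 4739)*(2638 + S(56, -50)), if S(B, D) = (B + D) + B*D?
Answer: -676884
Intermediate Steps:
S(B, D) = B + D + B*D
(-400 + 4739)*(2638 + S(56, -50)) = (-400 + 4739)*(2638 + (56 - 50 + 56*(-50))) = 4339*(2638 + (56 - 50 - 2800)) = 4339*(2638 - 2794) = 4339*(-156) = -676884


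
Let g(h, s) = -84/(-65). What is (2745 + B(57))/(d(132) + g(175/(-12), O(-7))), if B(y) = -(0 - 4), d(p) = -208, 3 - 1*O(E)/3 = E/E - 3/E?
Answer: -178685/13436 ≈ -13.299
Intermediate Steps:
O(E) = 6 + 9/E (O(E) = 9 - 3*(E/E - 3/E) = 9 - 3*(1 - 3/E) = 9 + (-3 + 9/E) = 6 + 9/E)
B(y) = 4 (B(y) = -1*(-4) = 4)
g(h, s) = 84/65 (g(h, s) = -84*(-1/65) = 84/65)
(2745 + B(57))/(d(132) + g(175/(-12), O(-7))) = (2745 + 4)/(-208 + 84/65) = 2749/(-13436/65) = 2749*(-65/13436) = -178685/13436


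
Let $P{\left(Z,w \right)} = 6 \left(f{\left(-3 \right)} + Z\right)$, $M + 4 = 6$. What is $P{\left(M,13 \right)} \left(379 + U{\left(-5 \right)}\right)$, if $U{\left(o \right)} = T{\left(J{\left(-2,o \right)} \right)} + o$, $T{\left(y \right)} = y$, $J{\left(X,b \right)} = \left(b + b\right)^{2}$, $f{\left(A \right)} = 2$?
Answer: $11376$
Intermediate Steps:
$M = 2$ ($M = -4 + 6 = 2$)
$J{\left(X,b \right)} = 4 b^{2}$ ($J{\left(X,b \right)} = \left(2 b\right)^{2} = 4 b^{2}$)
$P{\left(Z,w \right)} = 12 + 6 Z$ ($P{\left(Z,w \right)} = 6 \left(2 + Z\right) = 12 + 6 Z$)
$U{\left(o \right)} = o + 4 o^{2}$ ($U{\left(o \right)} = 4 o^{2} + o = o + 4 o^{2}$)
$P{\left(M,13 \right)} \left(379 + U{\left(-5 \right)}\right) = \left(12 + 6 \cdot 2\right) \left(379 - 5 \left(1 + 4 \left(-5\right)\right)\right) = \left(12 + 12\right) \left(379 - 5 \left(1 - 20\right)\right) = 24 \left(379 - -95\right) = 24 \left(379 + 95\right) = 24 \cdot 474 = 11376$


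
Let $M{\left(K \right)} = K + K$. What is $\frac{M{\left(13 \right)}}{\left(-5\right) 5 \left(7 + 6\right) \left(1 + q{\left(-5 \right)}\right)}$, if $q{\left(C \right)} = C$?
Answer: $\frac{1}{50} \approx 0.02$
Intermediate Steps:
$M{\left(K \right)} = 2 K$
$\frac{M{\left(13 \right)}}{\left(-5\right) 5 \left(7 + 6\right) \left(1 + q{\left(-5 \right)}\right)} = \frac{2 \cdot 13}{\left(-5\right) 5 \left(7 + 6\right) \left(1 - 5\right)} = \frac{1}{\left(-5\right) 5 \cdot 13 \left(-4\right)} 26 = \frac{1}{\left(-5\right) 5 \left(-52\right)} 26 = \frac{1}{\left(-5\right) \left(-260\right)} 26 = \frac{1}{1300} \cdot 26 = \frac{1}{50}$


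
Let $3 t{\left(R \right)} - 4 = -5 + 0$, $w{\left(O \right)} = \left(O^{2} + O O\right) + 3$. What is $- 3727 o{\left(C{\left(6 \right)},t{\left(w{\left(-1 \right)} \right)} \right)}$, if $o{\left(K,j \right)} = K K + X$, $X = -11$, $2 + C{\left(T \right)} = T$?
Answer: $-18635$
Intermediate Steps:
$w{\left(O \right)} = 3 + 2 O^{2}$ ($w{\left(O \right)} = \left(O^{2} + O^{2}\right) + 3 = 2 O^{2} + 3 = 3 + 2 O^{2}$)
$t{\left(R \right)} = - \frac{1}{3}$ ($t{\left(R \right)} = \frac{4}{3} + \frac{-5 + 0}{3} = \frac{4}{3} + \frac{1}{3} \left(-5\right) = \frac{4}{3} - \frac{5}{3} = - \frac{1}{3}$)
$C{\left(T \right)} = -2 + T$
$o{\left(K,j \right)} = -11 + K^{2}$ ($o{\left(K,j \right)} = K K - 11 = K^{2} - 11 = -11 + K^{2}$)
$- 3727 o{\left(C{\left(6 \right)},t{\left(w{\left(-1 \right)} \right)} \right)} = - 3727 \left(-11 + \left(-2 + 6\right)^{2}\right) = - 3727 \left(-11 + 4^{2}\right) = - 3727 \left(-11 + 16\right) = \left(-3727\right) 5 = -18635$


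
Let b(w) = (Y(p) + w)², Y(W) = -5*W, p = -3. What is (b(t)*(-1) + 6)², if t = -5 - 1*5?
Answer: 361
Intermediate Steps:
t = -10 (t = -5 - 5 = -10)
b(w) = (15 + w)² (b(w) = (-5*(-3) + w)² = (15 + w)²)
(b(t)*(-1) + 6)² = ((15 - 10)²*(-1) + 6)² = (5²*(-1) + 6)² = (25*(-1) + 6)² = (-25 + 6)² = (-19)² = 361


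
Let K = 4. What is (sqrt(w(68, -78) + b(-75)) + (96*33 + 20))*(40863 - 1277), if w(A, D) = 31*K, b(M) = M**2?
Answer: 126200168 + 39586*sqrt(5749) ≈ 1.2920e+8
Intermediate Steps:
w(A, D) = 124 (w(A, D) = 31*4 = 124)
(sqrt(w(68, -78) + b(-75)) + (96*33 + 20))*(40863 - 1277) = (sqrt(124 + (-75)**2) + (96*33 + 20))*(40863 - 1277) = (sqrt(124 + 5625) + (3168 + 20))*39586 = (sqrt(5749) + 3188)*39586 = (3188 + sqrt(5749))*39586 = 126200168 + 39586*sqrt(5749)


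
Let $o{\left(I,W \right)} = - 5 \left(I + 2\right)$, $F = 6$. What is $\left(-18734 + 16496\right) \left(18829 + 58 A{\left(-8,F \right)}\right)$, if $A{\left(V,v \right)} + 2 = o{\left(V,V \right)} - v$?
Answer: $-44994990$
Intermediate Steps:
$o{\left(I,W \right)} = -10 - 5 I$ ($o{\left(I,W \right)} = - 5 \left(2 + I\right) = -10 - 5 I$)
$A{\left(V,v \right)} = -12 - v - 5 V$ ($A{\left(V,v \right)} = -2 - \left(10 + v + 5 V\right) = -12 - v - 5 V$)
$\left(-18734 + 16496\right) \left(18829 + 58 A{\left(-8,F \right)}\right) = \left(-18734 + 16496\right) \left(18829 + 58 \left(-12 - 6 - -40\right)\right) = - 2238 \left(18829 + 58 \left(-12 - 6 + 40\right)\right) = - 2238 \left(18829 + 58 \cdot 22\right) = - 2238 \left(18829 + 1276\right) = \left(-2238\right) 20105 = -44994990$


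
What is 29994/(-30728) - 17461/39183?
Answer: -855898255/602007612 ≈ -1.4217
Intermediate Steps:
29994/(-30728) - 17461/39183 = 29994*(-1/30728) - 17461*1/39183 = -14997/15364 - 17461/39183 = -855898255/602007612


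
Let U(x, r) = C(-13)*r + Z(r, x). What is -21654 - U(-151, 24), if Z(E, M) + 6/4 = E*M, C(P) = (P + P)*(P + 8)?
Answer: -42297/2 ≈ -21149.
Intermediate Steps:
C(P) = 2*P*(8 + P) (C(P) = (2*P)*(8 + P) = 2*P*(8 + P))
Z(E, M) = -3/2 + E*M
U(x, r) = -3/2 + 130*r + r*x (U(x, r) = (2*(-13)*(8 - 13))*r + (-3/2 + r*x) = (2*(-13)*(-5))*r + (-3/2 + r*x) = 130*r + (-3/2 + r*x) = -3/2 + 130*r + r*x)
-21654 - U(-151, 24) = -21654 - (-3/2 + 130*24 + 24*(-151)) = -21654 - (-3/2 + 3120 - 3624) = -21654 - 1*(-1011/2) = -21654 + 1011/2 = -42297/2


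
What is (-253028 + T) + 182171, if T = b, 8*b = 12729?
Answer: -554127/8 ≈ -69266.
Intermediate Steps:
b = 12729/8 (b = (⅛)*12729 = 12729/8 ≈ 1591.1)
T = 12729/8 ≈ 1591.1
(-253028 + T) + 182171 = (-253028 + 12729/8) + 182171 = -2011495/8 + 182171 = -554127/8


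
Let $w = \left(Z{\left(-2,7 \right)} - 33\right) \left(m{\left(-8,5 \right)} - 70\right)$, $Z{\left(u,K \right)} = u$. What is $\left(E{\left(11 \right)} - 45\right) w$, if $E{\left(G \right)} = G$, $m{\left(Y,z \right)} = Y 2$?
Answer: $-102340$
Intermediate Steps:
$m{\left(Y,z \right)} = 2 Y$
$w = 3010$ ($w = \left(-2 - 33\right) \left(2 \left(-8\right) - 70\right) = - 35 \left(-16 - 70\right) = \left(-35\right) \left(-86\right) = 3010$)
$\left(E{\left(11 \right)} - 45\right) w = \left(11 - 45\right) 3010 = \left(-34\right) 3010 = -102340$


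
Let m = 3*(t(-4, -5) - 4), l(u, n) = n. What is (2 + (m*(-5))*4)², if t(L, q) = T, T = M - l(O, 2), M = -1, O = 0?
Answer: 178084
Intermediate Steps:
T = -3 (T = -1 - 1*2 = -1 - 2 = -3)
t(L, q) = -3
m = -21 (m = 3*(-3 - 4) = 3*(-7) = -21)
(2 + (m*(-5))*4)² = (2 - 21*(-5)*4)² = (2 + 105*4)² = (2 + 420)² = 422² = 178084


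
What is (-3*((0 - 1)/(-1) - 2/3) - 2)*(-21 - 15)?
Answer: 108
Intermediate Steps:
(-3*((0 - 1)/(-1) - 2/3) - 2)*(-21 - 15) = (-3*(-1*(-1) - 2*⅓) - 2)*(-36) = (-3*(1 - ⅔) - 2)*(-36) = (-3*⅓ - 2)*(-36) = (-1 - 2)*(-36) = -3*(-36) = 108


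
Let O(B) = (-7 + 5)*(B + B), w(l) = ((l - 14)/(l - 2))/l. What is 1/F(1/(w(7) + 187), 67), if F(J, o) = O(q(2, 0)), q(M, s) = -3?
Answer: 1/12 ≈ 0.083333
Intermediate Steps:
w(l) = (-14 + l)/(l*(-2 + l)) (w(l) = ((-14 + l)/(-2 + l))/l = (-14 + l)/(l*(-2 + l)))
O(B) = -4*B
F(J, o) = 12 (F(J, o) = -4*(-3) = 12)
1/F(1/(w(7) + 187), 67) = 1/12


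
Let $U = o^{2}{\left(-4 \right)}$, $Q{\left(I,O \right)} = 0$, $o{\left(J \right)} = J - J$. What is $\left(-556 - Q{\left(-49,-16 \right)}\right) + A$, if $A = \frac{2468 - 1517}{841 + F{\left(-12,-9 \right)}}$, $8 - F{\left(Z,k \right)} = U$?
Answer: $- \frac{157031}{283} \approx -554.88$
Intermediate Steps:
$o{\left(J \right)} = 0$
$U = 0$ ($U = 0^{2} = 0$)
$F{\left(Z,k \right)} = 8$ ($F{\left(Z,k \right)} = 8 - 0 = 8 + 0 = 8$)
$A = \frac{317}{283}$ ($A = \frac{2468 - 1517}{841 + 8} = \frac{951}{849} = 951 \cdot \frac{1}{849} = \frac{317}{283} \approx 1.1201$)
$\left(-556 - Q{\left(-49,-16 \right)}\right) + A = \left(-556 - 0\right) + \frac{317}{283} = \left(-556 + 0\right) + \frac{317}{283} = -556 + \frac{317}{283} = - \frac{157031}{283}$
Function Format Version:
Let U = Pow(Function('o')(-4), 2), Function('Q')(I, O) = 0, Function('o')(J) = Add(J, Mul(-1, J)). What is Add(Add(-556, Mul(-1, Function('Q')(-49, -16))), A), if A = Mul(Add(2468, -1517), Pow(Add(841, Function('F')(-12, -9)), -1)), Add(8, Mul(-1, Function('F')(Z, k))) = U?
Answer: Rational(-157031, 283) ≈ -554.88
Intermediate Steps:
Function('o')(J) = 0
U = 0 (U = Pow(0, 2) = 0)
Function('F')(Z, k) = 8 (Function('F')(Z, k) = Add(8, Mul(-1, 0)) = Add(8, 0) = 8)
A = Rational(317, 283) (A = Mul(Add(2468, -1517), Pow(Add(841, 8), -1)) = Mul(951, Pow(849, -1)) = Mul(951, Rational(1, 849)) = Rational(317, 283) ≈ 1.1201)
Add(Add(-556, Mul(-1, Function('Q')(-49, -16))), A) = Add(Add(-556, Mul(-1, 0)), Rational(317, 283)) = Add(Add(-556, 0), Rational(317, 283)) = Add(-556, Rational(317, 283)) = Rational(-157031, 283)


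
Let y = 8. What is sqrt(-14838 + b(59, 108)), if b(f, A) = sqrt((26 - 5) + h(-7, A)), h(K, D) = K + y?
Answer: sqrt(-14838 + sqrt(22)) ≈ 121.79*I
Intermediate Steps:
h(K, D) = 8 + K (h(K, D) = K + 8 = 8 + K)
b(f, A) = sqrt(22) (b(f, A) = sqrt((26 - 5) + (8 - 7)) = sqrt(21 + 1) = sqrt(22))
sqrt(-14838 + b(59, 108)) = sqrt(-14838 + sqrt(22))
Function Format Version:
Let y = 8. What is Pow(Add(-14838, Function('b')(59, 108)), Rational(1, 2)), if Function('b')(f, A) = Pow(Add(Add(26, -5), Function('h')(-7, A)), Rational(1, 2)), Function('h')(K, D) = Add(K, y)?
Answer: Pow(Add(-14838, Pow(22, Rational(1, 2))), Rational(1, 2)) ≈ Mul(121.79, I)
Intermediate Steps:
Function('h')(K, D) = Add(8, K) (Function('h')(K, D) = Add(K, 8) = Add(8, K))
Function('b')(f, A) = Pow(22, Rational(1, 2)) (Function('b')(f, A) = Pow(Add(Add(26, -5), Add(8, -7)), Rational(1, 2)) = Pow(Add(21, 1), Rational(1, 2)) = Pow(22, Rational(1, 2)))
Pow(Add(-14838, Function('b')(59, 108)), Rational(1, 2)) = Pow(Add(-14838, Pow(22, Rational(1, 2))), Rational(1, 2))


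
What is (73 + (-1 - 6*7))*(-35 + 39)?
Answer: 120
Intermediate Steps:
(73 + (-1 - 6*7))*(-35 + 39) = (73 + (-1 - 42))*4 = (73 - 43)*4 = 30*4 = 120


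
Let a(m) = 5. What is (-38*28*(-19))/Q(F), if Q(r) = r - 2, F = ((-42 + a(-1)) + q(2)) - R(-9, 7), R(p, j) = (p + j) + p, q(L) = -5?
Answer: -20216/33 ≈ -612.61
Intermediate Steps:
R(p, j) = j + 2*p (R(p, j) = (j + p) + p = j + 2*p)
F = -31 (F = ((-42 + 5) - 5) - (7 + 2*(-9)) = (-37 - 5) - (7 - 18) = -42 - 1*(-11) = -42 + 11 = -31)
Q(r) = -2 + r
(-38*28*(-19))/Q(F) = (-38*28*(-19))/(-2 - 31) = -1064*(-19)/(-33) = 20216*(-1/33) = -20216/33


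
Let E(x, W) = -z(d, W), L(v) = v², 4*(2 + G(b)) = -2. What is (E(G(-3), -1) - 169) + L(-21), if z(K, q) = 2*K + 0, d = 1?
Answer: 270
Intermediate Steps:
G(b) = -5/2 (G(b) = -2 + (¼)*(-2) = -2 - ½ = -5/2)
z(K, q) = 2*K
E(x, W) = -2
(E(G(-3), -1) - 169) + L(-21) = (-2 - 169) + (-21)² = -171 + 441 = 270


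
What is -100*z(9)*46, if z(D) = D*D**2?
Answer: -3353400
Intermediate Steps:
z(D) = D**3
-100*z(9)*46 = -100*9**3*46 = -100*729*46 = -72900*46 = -3353400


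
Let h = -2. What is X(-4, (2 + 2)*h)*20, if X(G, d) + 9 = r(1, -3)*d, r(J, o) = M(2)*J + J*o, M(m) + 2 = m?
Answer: 300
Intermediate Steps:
M(m) = -2 + m
r(J, o) = J*o (r(J, o) = (-2 + 2)*J + J*o = 0*J + J*o = 0 + J*o = J*o)
X(G, d) = -9 - 3*d (X(G, d) = -9 + (1*(-3))*d = -9 - 3*d)
X(-4, (2 + 2)*h)*20 = (-9 - 3*(2 + 2)*(-2))*20 = (-9 - 12*(-2))*20 = (-9 - 3*(-8))*20 = (-9 + 24)*20 = 15*20 = 300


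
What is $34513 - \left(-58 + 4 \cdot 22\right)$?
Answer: $34483$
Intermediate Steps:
$34513 - \left(-58 + 4 \cdot 22\right) = 34513 - \left(-58 + 88\right) = 34513 - 30 = 34483$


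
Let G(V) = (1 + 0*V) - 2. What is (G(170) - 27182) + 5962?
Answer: -21221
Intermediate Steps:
G(V) = -1 (G(V) = (1 + 0) - 2 = 1 - 2 = -1)
(G(170) - 27182) + 5962 = (-1 - 27182) + 5962 = -27183 + 5962 = -21221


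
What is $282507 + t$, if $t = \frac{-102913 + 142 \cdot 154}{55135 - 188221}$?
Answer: $\frac{12532602549}{44362} \approx 2.8251 \cdot 10^{5}$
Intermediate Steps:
$t = \frac{27015}{44362}$ ($t = \frac{-102913 + 21868}{-133086} = \left(-81045\right) \left(- \frac{1}{133086}\right) = \frac{27015}{44362} \approx 0.60897$)
$282507 + t = 282507 + \frac{27015}{44362} = \frac{12532602549}{44362}$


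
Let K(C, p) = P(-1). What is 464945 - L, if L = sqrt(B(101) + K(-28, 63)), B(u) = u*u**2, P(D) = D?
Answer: 464945 - 10*sqrt(10303) ≈ 4.6393e+5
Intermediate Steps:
K(C, p) = -1
B(u) = u**3
L = 10*sqrt(10303) (L = sqrt(101**3 - 1) = sqrt(1030301 - 1) = sqrt(1030300) = 10*sqrt(10303) ≈ 1015.0)
464945 - L = 464945 - 10*sqrt(10303)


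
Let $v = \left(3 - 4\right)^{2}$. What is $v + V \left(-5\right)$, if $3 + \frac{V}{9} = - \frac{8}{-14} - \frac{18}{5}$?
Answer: $\frac{1906}{7} \approx 272.29$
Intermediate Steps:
$v = 1$ ($v = \left(-1\right)^{2} = 1$)
$V = - \frac{1899}{35}$ ($V = -27 + 9 \left(- \frac{8}{-14} - \frac{18}{5}\right) = -27 + 9 \left(\left(-8\right) \left(- \frac{1}{14}\right) - \frac{18}{5}\right) = -27 + 9 \left(\frac{4}{7} - \frac{18}{5}\right) = -27 + 9 \left(- \frac{106}{35}\right) = -27 - \frac{954}{35} = - \frac{1899}{35} \approx -54.257$)
$v + V \left(-5\right) = 1 - - \frac{1899}{7} = 1 + \frac{1899}{7} = \frac{1906}{7}$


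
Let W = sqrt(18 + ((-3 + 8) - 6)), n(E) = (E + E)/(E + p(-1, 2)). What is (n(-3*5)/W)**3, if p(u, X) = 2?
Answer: 27000*sqrt(17)/634933 ≈ 0.17533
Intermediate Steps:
n(E) = 2*E/(2 + E) (n(E) = (E + E)/(E + 2) = (2*E)/(2 + E) = 2*E/(2 + E))
W = sqrt(17) (W = sqrt(18 + (5 - 6)) = sqrt(18 - 1) = sqrt(17) ≈ 4.1231)
(n(-3*5)/W)**3 = ((2*(-3*5)/(2 - 3*5))/(sqrt(17)))**3 = ((2*(-15)/(2 - 15))*(sqrt(17)/17))**3 = ((2*(-15)/(-13))*(sqrt(17)/17))**3 = ((2*(-15)*(-1/13))*(sqrt(17)/17))**3 = (30*(sqrt(17)/17)/13)**3 = (30*sqrt(17)/221)**3 = 27000*sqrt(17)/634933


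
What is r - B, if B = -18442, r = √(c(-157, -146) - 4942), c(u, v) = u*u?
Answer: 18442 + √19707 ≈ 18582.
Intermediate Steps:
c(u, v) = u²
r = √19707 (r = √((-157)² - 4942) = √(24649 - 4942) = √19707 ≈ 140.38)
r - B = √19707 - 1*(-18442) = √19707 + 18442 = 18442 + √19707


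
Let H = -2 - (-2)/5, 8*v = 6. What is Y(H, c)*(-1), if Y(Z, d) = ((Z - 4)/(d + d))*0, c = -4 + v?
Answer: 0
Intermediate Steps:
v = ¾ (v = (⅛)*6 = ¾ ≈ 0.75000)
c = -13/4 (c = -4 + ¾ = -13/4 ≈ -3.2500)
H = -8/5 (H = -2 - (-2)/5 = -2 - 1*(-⅖) = -2 + ⅖ = -8/5 ≈ -1.6000)
Y(Z, d) = 0 (Y(Z, d) = ((-4 + Z)/((2*d)))*0 = ((-4 + Z)*(1/(2*d)))*0 = ((-4 + Z)/(2*d))*0 = 0)
Y(H, c)*(-1) = 0*(-1) = 0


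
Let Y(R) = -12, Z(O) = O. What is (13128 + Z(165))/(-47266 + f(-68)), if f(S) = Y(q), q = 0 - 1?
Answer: -1899/6754 ≈ -0.28117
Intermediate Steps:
q = -1
f(S) = -12
(13128 + Z(165))/(-47266 + f(-68)) = (13128 + 165)/(-47266 - 12) = 13293/(-47278) = 13293*(-1/47278) = -1899/6754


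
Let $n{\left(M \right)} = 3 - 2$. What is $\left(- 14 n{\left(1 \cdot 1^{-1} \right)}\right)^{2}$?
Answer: $196$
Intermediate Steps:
$n{\left(M \right)} = 1$
$\left(- 14 n{\left(1 \cdot 1^{-1} \right)}\right)^{2} = \left(\left(-14\right) 1\right)^{2} = \left(-14\right)^{2} = 196$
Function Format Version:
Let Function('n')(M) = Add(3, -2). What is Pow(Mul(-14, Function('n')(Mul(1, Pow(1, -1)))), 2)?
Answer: 196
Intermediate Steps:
Function('n')(M) = 1
Pow(Mul(-14, Function('n')(Mul(1, Pow(1, -1)))), 2) = Pow(Mul(-14, 1), 2) = Pow(-14, 2) = 196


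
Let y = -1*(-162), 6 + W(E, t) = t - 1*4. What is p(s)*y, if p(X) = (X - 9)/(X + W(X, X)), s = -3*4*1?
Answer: 1701/17 ≈ 100.06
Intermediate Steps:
W(E, t) = -10 + t (W(E, t) = -6 + (t - 1*4) = -6 + (t - 4) = -6 + (-4 + t) = -10 + t)
y = 162
s = -12 (s = -12*1 = -12)
p(X) = (-9 + X)/(-10 + 2*X) (p(X) = (X - 9)/(X + (-10 + X)) = (-9 + X)/(-10 + 2*X))
p(s)*y = ((-9 - 12)/(2*(-5 - 12)))*162 = ((1/2)*(-21)/(-17))*162 = ((1/2)*(-1/17)*(-21))*162 = (21/34)*162 = 1701/17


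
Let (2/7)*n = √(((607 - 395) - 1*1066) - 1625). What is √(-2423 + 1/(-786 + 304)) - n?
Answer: I*(√562921534 - 1687*√2479)/482 ≈ -125.04*I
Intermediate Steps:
n = 7*I*√2479/2 (n = 7*√(((607 - 395) - 1*1066) - 1625)/2 = 7*√((212 - 1066) - 1625)/2 = 7*√(-854 - 1625)/2 = 7*√(-2479)/2 = 7*(I*√2479)/2 = 7*I*√2479/2 ≈ 174.26*I)
√(-2423 + 1/(-786 + 304)) - n = √(-2423 + 1/(-786 + 304)) - 7*I*√2479/2 = √(-2423 + 1/(-482)) - 7*I*√2479/2 = √(-2423 - 1/482) - 7*I*√2479/2 = √(-1167887/482) - 7*I*√2479/2 = I*√562921534/482 - 7*I*√2479/2 = -7*I*√2479/2 + I*√562921534/482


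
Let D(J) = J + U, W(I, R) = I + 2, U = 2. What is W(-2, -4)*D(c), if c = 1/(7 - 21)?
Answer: 0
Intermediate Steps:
W(I, R) = 2 + I
c = -1/14 (c = 1/(-14) = -1/14 ≈ -0.071429)
D(J) = 2 + J (D(J) = J + 2 = 2 + J)
W(-2, -4)*D(c) = (2 - 2)*(2 - 1/14) = 0*(27/14) = 0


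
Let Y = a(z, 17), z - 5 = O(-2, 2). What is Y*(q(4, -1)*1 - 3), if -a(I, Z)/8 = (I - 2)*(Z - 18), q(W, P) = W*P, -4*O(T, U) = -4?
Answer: -224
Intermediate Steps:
O(T, U) = 1 (O(T, U) = -¼*(-4) = 1)
z = 6 (z = 5 + 1 = 6)
q(W, P) = P*W
a(I, Z) = -8*(-18 + Z)*(-2 + I) (a(I, Z) = -8*(I - 2)*(Z - 18) = -8*(-2 + I)*(-18 + Z) = -8*(-18 + Z)*(-2 + I))
Y = 32 (Y = -288 + 16*17 + 144*6 - 8*6*17 = -288 + 272 + 864 - 816 = 32)
Y*(q(4, -1)*1 - 3) = 32*(-1*4*1 - 3) = 32*(-4*1 - 3) = 32*(-4 - 3) = 32*(-7) = -224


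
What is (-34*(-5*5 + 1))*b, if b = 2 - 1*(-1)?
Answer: 2448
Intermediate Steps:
b = 3 (b = 2 + 1 = 3)
(-34*(-5*5 + 1))*b = -34*(-5*5 + 1)*3 = -34*(-25 + 1)*3 = -34*(-24)*3 = 816*3 = 2448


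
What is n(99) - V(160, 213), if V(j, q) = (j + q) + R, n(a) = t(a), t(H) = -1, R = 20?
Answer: -394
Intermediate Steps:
n(a) = -1
V(j, q) = 20 + j + q (V(j, q) = (j + q) + 20 = 20 + j + q)
n(99) - V(160, 213) = -1 - (20 + 160 + 213) = -1 - 1*393 = -1 - 393 = -394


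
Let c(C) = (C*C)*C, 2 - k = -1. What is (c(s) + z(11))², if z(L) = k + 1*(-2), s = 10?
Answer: 1002001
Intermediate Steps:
k = 3 (k = 2 - 1*(-1) = 2 + 1 = 3)
z(L) = 1 (z(L) = 3 + 1*(-2) = 3 - 2 = 1)
c(C) = C³ (c(C) = C²*C = C³)
(c(s) + z(11))² = (10³ + 1)² = (1000 + 1)² = 1001² = 1002001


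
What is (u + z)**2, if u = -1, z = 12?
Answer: 121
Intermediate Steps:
(u + z)**2 = (-1 + 12)**2 = 11**2 = 121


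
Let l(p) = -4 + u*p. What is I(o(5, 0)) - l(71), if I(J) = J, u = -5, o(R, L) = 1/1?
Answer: 360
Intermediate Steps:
o(R, L) = 1
l(p) = -4 - 5*p
I(o(5, 0)) - l(71) = 1 - (-4 - 5*71) = 1 - (-4 - 355) = 1 - 1*(-359) = 1 + 359 = 360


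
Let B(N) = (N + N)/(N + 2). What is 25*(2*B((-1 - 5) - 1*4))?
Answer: 125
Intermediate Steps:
B(N) = 2*N/(2 + N) (B(N) = (2*N)/(2 + N) = 2*N/(2 + N))
25*(2*B((-1 - 5) - 1*4)) = 25*(2*(2*((-1 - 5) - 1*4)/(2 + ((-1 - 5) - 1*4)))) = 25*(2*(2*(-6 - 4)/(2 + (-6 - 4)))) = 25*(2*(2*(-10)/(2 - 10))) = 25*(2*(2*(-10)/(-8))) = 25*(2*(2*(-10)*(-1/8))) = 25*(2*(5/2)) = 25*5 = 125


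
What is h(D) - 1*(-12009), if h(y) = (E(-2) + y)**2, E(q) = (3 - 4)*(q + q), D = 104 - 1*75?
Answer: 13098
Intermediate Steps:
D = 29 (D = 104 - 75 = 29)
E(q) = -2*q
h(y) = (4 + y)**2 (h(y) = (-2*(-2) + y)**2 = (4 + y)**2)
h(D) - 1*(-12009) = (4 + 29)**2 - 1*(-12009) = 33**2 + 12009 = 1089 + 12009 = 13098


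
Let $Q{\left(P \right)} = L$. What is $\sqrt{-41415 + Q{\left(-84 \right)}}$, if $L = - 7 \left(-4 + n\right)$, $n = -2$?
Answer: $3 i \sqrt{4597} \approx 203.4 i$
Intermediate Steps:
$L = 42$ ($L = - 7 \left(-4 - 2\right) = \left(-7\right) \left(-6\right) = 42$)
$Q{\left(P \right)} = 42$
$\sqrt{-41415 + Q{\left(-84 \right)}} = \sqrt{-41415 + 42} = \sqrt{-41373} = 3 i \sqrt{4597}$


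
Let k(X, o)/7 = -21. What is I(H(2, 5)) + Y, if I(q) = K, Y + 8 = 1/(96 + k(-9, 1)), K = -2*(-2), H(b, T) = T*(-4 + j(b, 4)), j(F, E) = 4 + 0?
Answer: -205/51 ≈ -4.0196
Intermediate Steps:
k(X, o) = -147 (k(X, o) = 7*(-21) = -147)
j(F, E) = 4
H(b, T) = 0 (H(b, T) = T*(-4 + 4) = T*0 = 0)
K = 4 (K = -1*(-4) = 4)
Y = -409/51 (Y = -8 + 1/(96 - 147) = -8 + 1/(-51) = -8 - 1/51 = -409/51 ≈ -8.0196)
I(q) = 4
I(H(2, 5)) + Y = 4 - 409/51 = -205/51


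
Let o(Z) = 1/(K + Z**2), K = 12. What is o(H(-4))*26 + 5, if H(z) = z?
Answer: 83/14 ≈ 5.9286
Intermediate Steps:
o(Z) = 1/(12 + Z**2)
o(H(-4))*26 + 5 = 26/(12 + (-4)**2) + 5 = 26/(12 + 16) + 5 = 26/28 + 5 = (1/28)*26 + 5 = 13/14 + 5 = 83/14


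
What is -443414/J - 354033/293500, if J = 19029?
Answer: -136878902957/5585011500 ≈ -24.508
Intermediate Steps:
-443414/J - 354033/293500 = -443414/19029 - 354033/293500 = -136878902957/5585011500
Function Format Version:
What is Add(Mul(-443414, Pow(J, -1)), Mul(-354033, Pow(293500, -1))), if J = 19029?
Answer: Rational(-136878902957, 5585011500) ≈ -24.508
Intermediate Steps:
Add(Mul(-443414, Pow(J, -1)), Mul(-354033, Pow(293500, -1))) = Add(Mul(-443414, Pow(19029, -1)), Mul(-354033, Pow(293500, -1))) = Add(Mul(-443414, Rational(1, 19029)), Mul(-354033, Rational(1, 293500))) = Add(Rational(-443414, 19029), Rational(-354033, 293500)) = Rational(-136878902957, 5585011500)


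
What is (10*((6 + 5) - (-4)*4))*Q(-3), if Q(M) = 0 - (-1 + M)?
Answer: 1080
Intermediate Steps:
Q(M) = 1 - M (Q(M) = 0 + (1 - M) = 1 - M)
(10*((6 + 5) - (-4)*4))*Q(-3) = (10*((6 + 5) - (-4)*4))*(1 - 1*(-3)) = (10*(11 - 1*(-16)))*(1 + 3) = (10*(11 + 16))*4 = (10*27)*4 = 270*4 = 1080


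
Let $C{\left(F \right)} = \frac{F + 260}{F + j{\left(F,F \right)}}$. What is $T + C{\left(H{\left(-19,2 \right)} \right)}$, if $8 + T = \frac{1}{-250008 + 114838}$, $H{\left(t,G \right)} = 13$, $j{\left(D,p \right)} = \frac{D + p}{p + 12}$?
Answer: $\frac{13922501}{1216530} \approx 11.444$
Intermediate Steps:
$j{\left(D,p \right)} = \frac{D + p}{12 + p}$
$C{\left(F \right)} = \frac{260 + F}{F + \frac{2 F}{12 + F}}$ ($C{\left(F \right)} = \frac{F + 260}{F + \frac{F + F}{12 + F}} = \frac{260 + F}{F + \frac{2 F}{12 + F}}$)
$T = - \frac{1081361}{135170}$ ($T = -8 + \frac{1}{-250008 + 114838} = -8 + \frac{1}{-135170} = -8 - \frac{1}{135170} = - \frac{1081361}{135170} \approx -8.0$)
$T + C{\left(H{\left(-19,2 \right)} \right)} = - \frac{1081361}{135170} + \frac{\left(12 + 13\right) \left(260 + 13\right)}{13 \left(14 + 13\right)} = - \frac{1081361}{135170} + \frac{1}{13} \cdot \frac{1}{27} \cdot 25 \cdot 273 = - \frac{1081361}{135170} + \frac{175}{9} = \frac{13922501}{1216530}$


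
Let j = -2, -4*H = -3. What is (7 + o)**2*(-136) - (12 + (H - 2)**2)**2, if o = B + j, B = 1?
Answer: -1300465/256 ≈ -5079.9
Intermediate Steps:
H = 3/4 (H = -1/4*(-3) = 3/4 ≈ 0.75000)
o = -1 (o = 1 - 2 = -1)
(7 + o)**2*(-136) - (12 + (H - 2)**2)**2 = (7 - 1)**2*(-136) - (12 + (3/4 - 2)**2)**2 = 6**2*(-136) - (12 + (-5/4)**2)**2 = 36*(-136) - (12 + 25/16)**2 = -4896 - (217/16)**2 = -4896 - 1*47089/256 = -4896 - 47089/256 = -1300465/256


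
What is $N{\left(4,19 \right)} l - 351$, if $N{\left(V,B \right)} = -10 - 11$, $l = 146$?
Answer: $-3417$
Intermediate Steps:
$N{\left(V,B \right)} = -21$ ($N{\left(V,B \right)} = -10 - 11 = -21$)
$N{\left(4,19 \right)} l - 351 = \left(-21\right) 146 - 351 = -3066 - 351 = -3417$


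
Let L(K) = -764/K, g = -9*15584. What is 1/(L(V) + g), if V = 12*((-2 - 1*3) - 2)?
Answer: -21/2945185 ≈ -7.1303e-6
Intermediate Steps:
g = -140256
V = -84 (V = 12*((-2 - 3) - 2) = 12*(-5 - 2) = 12*(-7) = -84)
1/(L(V) + g) = 1/(-764/(-84) - 140256) = 1/(-764*(-1/84) - 140256) = 1/(191/21 - 140256) = 1/(-2945185/21) = -21/2945185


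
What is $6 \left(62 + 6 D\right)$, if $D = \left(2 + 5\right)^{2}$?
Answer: $2136$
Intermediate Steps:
$D = 49$ ($D = 7^{2} = 49$)
$6 \left(62 + 6 D\right) = 6 \left(62 + 6 \cdot 49\right) = 6 \left(62 + 294\right) = 6 \cdot 356 = 2136$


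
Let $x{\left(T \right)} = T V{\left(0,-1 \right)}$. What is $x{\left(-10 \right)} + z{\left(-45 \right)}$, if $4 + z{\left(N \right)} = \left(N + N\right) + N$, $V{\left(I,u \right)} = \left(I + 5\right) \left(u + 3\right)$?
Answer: $-239$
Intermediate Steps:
$V{\left(I,u \right)} = \left(3 + u\right) \left(5 + I\right)$ ($V{\left(I,u \right)} = \left(5 + I\right) \left(3 + u\right) = \left(3 + u\right) \left(5 + I\right)$)
$z{\left(N \right)} = -4 + 3 N$ ($z{\left(N \right)} = -4 + \left(\left(N + N\right) + N\right) = -4 + \left(2 N + N\right) = -4 + 3 N$)
$x{\left(T \right)} = 10 T$ ($x{\left(T \right)} = T \left(15 + 3 \cdot 0 + 5 \left(-1\right) + 0 \left(-1\right)\right) = T \left(15 + 0 - 5 + 0\right) = T 10 = 10 T$)
$x{\left(-10 \right)} + z{\left(-45 \right)} = 10 \left(-10\right) + \left(-4 + 3 \left(-45\right)\right) = -100 - 139 = -239$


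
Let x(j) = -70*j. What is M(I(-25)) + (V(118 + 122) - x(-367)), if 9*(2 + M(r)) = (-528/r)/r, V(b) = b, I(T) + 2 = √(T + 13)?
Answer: (-25452*√3 + 76334*I/3)/(√3 - I) ≈ -25450.0 - 3.1754*I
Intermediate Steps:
I(T) = -2 + √(13 + T) (I(T) = -2 + √(T + 13) = -2 + √(13 + T))
M(r) = -2 - 176/(3*r²) (M(r) = -2 + ((-528/r)/r)/9 = -2 + (-528/r²)/9 = -2 - 176/(3*r²))
M(I(-25)) + (V(118 + 122) - x(-367)) = (-2 - 176/(3*(-2 + √(13 - 25))²)) + ((118 + 122) - (-70)*(-367)) = (-2 - 176/(3*(-2 + √(-12))²)) + (240 - 1*25690) = (-2 - 176/(3*(-2 + 2*I*√3)²)) + (240 - 25690) = (-2 - 176/(3*(-2 + 2*I*√3)²)) - 25450 = -25452 - 176/(3*(-2 + 2*I*√3)²)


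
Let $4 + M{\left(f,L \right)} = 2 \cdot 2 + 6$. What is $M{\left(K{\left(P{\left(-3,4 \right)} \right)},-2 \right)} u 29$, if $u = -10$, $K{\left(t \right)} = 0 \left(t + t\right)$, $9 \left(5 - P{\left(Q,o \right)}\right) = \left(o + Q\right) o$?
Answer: $-1740$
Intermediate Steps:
$P{\left(Q,o \right)} = 5 - \frac{o \left(Q + o\right)}{9}$ ($P{\left(Q,o \right)} = 5 - \frac{\left(o + Q\right) o}{9} = 5 - \frac{\left(Q + o\right) o}{9} = 5 - \frac{o \left(Q + o\right)}{9}$)
$K{\left(t \right)} = 0$ ($K{\left(t \right)} = 0 \cdot 2 t = 0$)
$M{\left(f,L \right)} = 6$ ($M{\left(f,L \right)} = -4 + \left(2 \cdot 2 + 6\right) = -4 + \left(4 + 6\right) = -4 + 10 = 6$)
$M{\left(K{\left(P{\left(-3,4 \right)} \right)},-2 \right)} u 29 = 6 \left(-10\right) 29 = \left(-60\right) 29 = -1740$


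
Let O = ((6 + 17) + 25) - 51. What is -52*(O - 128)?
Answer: 6812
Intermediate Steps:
O = -3 (O = (23 + 25) - 51 = 48 - 51 = -3)
-52*(O - 128) = -52*(-3 - 128) = -52*(-131) = 6812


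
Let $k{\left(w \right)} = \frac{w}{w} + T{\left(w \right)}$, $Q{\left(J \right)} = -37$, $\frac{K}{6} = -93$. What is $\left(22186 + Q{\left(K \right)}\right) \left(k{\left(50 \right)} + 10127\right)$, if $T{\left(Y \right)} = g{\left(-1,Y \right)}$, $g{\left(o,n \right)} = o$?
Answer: $224302923$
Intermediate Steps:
$K = -558$ ($K = 6 \left(-93\right) = -558$)
$T{\left(Y \right)} = -1$
$k{\left(w \right)} = 0$ ($k{\left(w \right)} = \frac{w}{w} - 1 = 1 - 1 = 0$)
$\left(22186 + Q{\left(K \right)}\right) \left(k{\left(50 \right)} + 10127\right) = \left(22186 - 37\right) \left(0 + 10127\right) = 22149 \cdot 10127 = 224302923$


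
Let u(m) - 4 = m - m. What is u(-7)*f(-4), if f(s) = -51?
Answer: -204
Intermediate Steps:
u(m) = 4 (u(m) = 4 + (m - m) = 4 + 0 = 4)
u(-7)*f(-4) = 4*(-51) = -204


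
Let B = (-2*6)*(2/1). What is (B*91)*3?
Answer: -6552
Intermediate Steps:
B = -24 ≈ -24.000
(B*91)*3 = -24*91*3 = -2184*3 = -6552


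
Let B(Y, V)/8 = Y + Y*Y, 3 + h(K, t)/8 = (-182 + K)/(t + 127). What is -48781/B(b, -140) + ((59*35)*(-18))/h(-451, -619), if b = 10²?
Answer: 61554680539/22704800 ≈ 2711.1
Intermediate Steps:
b = 100
h(K, t) = -24 + 8*(-182 + K)/(127 + t) (h(K, t) = -24 + 8*((-182 + K)/(t + 127)) = -24 + 8*((-182 + K)/(127 + t)) = -24 + 8*(-182 + K)/(127 + t))
B(Y, V) = 8*Y + 8*Y² (B(Y, V) = 8*(Y + Y*Y) = 8*(Y + Y²) = 8*Y + 8*Y²)
-48781/B(b, -140) + ((59*35)*(-18))/h(-451, -619) = -48781*1/(800*(1 + 100)) + ((59*35)*(-18))/((8*(-563 - 451 - 3*(-619))/(127 - 619))) = -48781/(8*100*101) + (2065*(-18))/((8*(-563 - 451 + 1857)/(-492))) = -48781/80800 - 37170/(8*(-1/492)*843) = -48781*1/80800 - 37170/(-562/41) = -48781/80800 - 37170*(-41/562) = -48781/80800 + 761985/281 = 61554680539/22704800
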